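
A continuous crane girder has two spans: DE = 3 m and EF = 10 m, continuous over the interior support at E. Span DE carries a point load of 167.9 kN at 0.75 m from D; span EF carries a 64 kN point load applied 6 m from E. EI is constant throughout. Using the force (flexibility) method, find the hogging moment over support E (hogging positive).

Insert a hinge at E; M_E is the redundant, and each span becomes simply supported.
Rotations at E on the released spans (each span's end-slope, ×1/EI):
  span DE: point load 167.9 at a = 0.75: Pab(L + a)/(6LEI) = 59.03/EI
  span EF: point load 64 at a = 6: Pab(L + b)/(6LEI) = 358.4/EI
  relative rotation θ_0 = (59.03 + 358.4)/EI = 417.4/EI
A unit hogging moment at E produces rotation L₁/(3EI) + L₂/(3EI) = 4.333/EI.
Compatibility: M_E·(L₁+L₂)/(3EI) = θ_0, giving M_E = 96.33 kN·m (hogging).

M_E = 96.33 kN·m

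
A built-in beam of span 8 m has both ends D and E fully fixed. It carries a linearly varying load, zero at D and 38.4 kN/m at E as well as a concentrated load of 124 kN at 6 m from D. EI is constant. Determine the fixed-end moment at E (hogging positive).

Take the two fixed-end moments M_D, M_E as redundants; the released structure is the simple span DE.
End rotations of the released simple span under the applied load (×1/EI):
  at D: triangular load, peak 38.4: 7w₀L³/(360EI) = 382.3/EI
  at E: triangular load, peak 38.4: w₀L³/(45EI) = 436.9/EI
  at D: point load 124 at a = 6: Pab(L + b)/(6LEI) = 310/EI
  at E: point load 124 at a = 6: Pab(L + a)/(6LEI) = 434/EI
  θ_D0 = 692.3/EI,  θ_E0 = 870.9/EI
Flexibility coefficients: a unit moment at one end gives L/(3EI) there and L/(6EI) at the far end, so f₁₁ = f₂₂ = 2.667/EI and f₁₂ = f₂₁ = 1.333/EI.
Compatibility — zero rotation at each built-in end:
  2.667 M_D + 1.333 M_E = 692.3
  1.333 M_D + 2.667 M_E = 870.9
Solving the pair gives M_D = 128.4 kN·m and M_E = 262.4 kN·m (hogging).

M_E = 262.4 kN·m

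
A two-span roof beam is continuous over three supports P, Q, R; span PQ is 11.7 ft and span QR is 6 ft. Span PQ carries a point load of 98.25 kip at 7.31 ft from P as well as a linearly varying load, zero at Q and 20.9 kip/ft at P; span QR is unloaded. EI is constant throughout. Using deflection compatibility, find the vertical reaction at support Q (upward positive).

R_Q = 166.4 kip

Insert a hinge at Q; M_Q is the redundant, and each span becomes simply supported.
End slopes at the hinge Q, treating each span as simply supported:
  span PQ: point load 98.25 at a = 7.31: Pab(L + a)/(6LEI) = 853.8/EI
  span PQ: triangular load, peak 20.9: 7w₀L³/(360EI) = 650.9/EI
  relative rotation θ_0 = (1505 + 0)/EI = 1505/EI
A unit hogging moment at Q produces rotation L₁/(3EI) + L₂/(3EI) = 5.9/EI.
Compatibility: M_Q·(L₁+L₂)/(3EI) = θ_0, giving M_Q = 255 kip·ft (hogging).
Span PQ, ΣM about P with M_Q applied at Q: R_Q^{PQ}·11.7 = 1195 + 255, so R_Q^{PQ} = 123.9 kip and R_P = 220.5 − 123.9 = 96.58 kip.
Span QR, ΣM about R: R_Q^{QR}·6 = 0 + 255, so R_Q^{QR} = 42.51 kip and R_R = 0 − 42.51 = -42.51 kip.
R_Q = 123.9 + 42.51 = 166.4 kip.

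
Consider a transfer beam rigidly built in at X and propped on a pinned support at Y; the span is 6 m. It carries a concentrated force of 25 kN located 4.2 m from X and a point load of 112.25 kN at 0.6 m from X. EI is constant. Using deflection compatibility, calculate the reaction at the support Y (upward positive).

R_Y = 15.72 kN

Take the reaction at Y as the redundant and release it; the primary structure is a cantilever fixed at X.
Deflection at Y on the released cantilever, summing each load's contribution:
  point load 25 at a = 4.2: Pa²(3L − a)/(6EI) = 1014/EI
  point load 112.25 at a = 0.6: Pa²(3L − a)/(6EI) = 117.2/EI
  δ_0 = 1131/EI
Flexibility coefficient — unit upward force at Y: δ_{YY} = L³/(3EI) = 72/EI.
Compatibility at Y: δ_0 − R_Y·δ_{YY} = 0, so R_Y = 1131/72 = 15.72 kN.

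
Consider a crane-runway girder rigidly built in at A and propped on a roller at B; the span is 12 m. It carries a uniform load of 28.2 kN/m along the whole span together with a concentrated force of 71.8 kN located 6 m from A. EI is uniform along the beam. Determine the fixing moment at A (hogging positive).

Choose R_B as the redundant. The primary structure is the cantilever fixed at A.
Free-end deflection of the primary structure under the applied loading (downward +):
  UDL 28.2: wL⁴/(8EI) = 73094/EI
  point load 71.8 at a = 6: Pa²(3L − a)/(6EI) = 12924/EI
  δ_0 = 86018/EI
Flexibility coefficient — unit upward force at B: δ_{BB} = L³/(3EI) = 576/EI.
Compatibility at B: δ_0 − R_B·δ_{BB} = 0, so R_B = 86018/576 = 149.3 kN.
Moment equilibrium about A: M_A = Σ(load moments about A) − R_B·L = 2461 − 149.3×12 = 669.1 kN·m.

M_A = 669.1 kN·m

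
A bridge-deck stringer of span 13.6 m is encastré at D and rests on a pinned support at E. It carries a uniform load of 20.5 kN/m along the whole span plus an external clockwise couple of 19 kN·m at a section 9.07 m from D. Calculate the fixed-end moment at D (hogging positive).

M_D = 467.6 kN·m

Remove the prop at E; the released (primary) structure is a cantilever built in at D.
Free-end deflection of the primary structure under the applied loading (downward +):
  UDL 20.5: wL⁴/(8EI) = 87664/EI
  clockwise couple 19 at a = 9.07: M₀a(2L − a)/(2EI) = 1562/EI
  δ_0 = 89226/EI
Flexibility coefficient — unit upward force at E: δ_{EE} = L³/(3EI) = 838.5/EI.
Compatibility at E: δ_0 − R_E·δ_{EE} = 0, so R_E = 89226/838.5 = 106.4 kN.
Moment equilibrium about D: M_D = Σ(load moments about D) − R_E·L = 1915 − 106.4×13.6 = 467.6 kN·m.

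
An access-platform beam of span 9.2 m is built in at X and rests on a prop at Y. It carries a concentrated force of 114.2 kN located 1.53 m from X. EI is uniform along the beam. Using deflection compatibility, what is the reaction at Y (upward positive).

R_Y = 4.475 kN

Remove the prop at Y; the released (primary) structure is a cantilever built in at X.
Free-end deflection of the primary structure under the applied loading (downward +):
  point load 114.2 at a = 1.53: Pa²(3L − a)/(6EI) = 1162/EI
Tip deflection under a unit load at Y: L³/(3EI) = 259.6/EI.
Compatibility at Y: δ_0 − R_Y·δ_{YY} = 0, so R_Y = 1162/259.6 = 4.475 kN.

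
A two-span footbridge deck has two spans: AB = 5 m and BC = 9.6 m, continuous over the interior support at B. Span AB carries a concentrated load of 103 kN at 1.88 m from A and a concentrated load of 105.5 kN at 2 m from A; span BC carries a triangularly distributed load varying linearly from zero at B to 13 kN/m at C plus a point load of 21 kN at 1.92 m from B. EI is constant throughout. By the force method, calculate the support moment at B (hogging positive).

Release continuity at B by inserting a hinge; the redundant is the internal moment M_B. The primary structure is two simply-supported spans AB and BC.
End slopes at the hinge B, treating each span as simply supported:
  span AB: point load 103 at a = 1.88: Pab(L + a)/(6LEI) = 138.6/EI
  span AB: point load 105.5 at a = 2: Pab(L + a)/(6LEI) = 147.7/EI
  span BC: triangular load, peak 13: 7w₀L³/(360EI) = 223.6/EI
  span BC: point load 21 at a = 1.92: Pab(L + b)/(6LEI) = 92.9/EI
  relative rotation θ_0 = (286.3 + 316.5)/EI = 602.8/EI
A unit hogging moment at B produces rotation L₁/(3EI) + L₂/(3EI) = 4.867/EI.
Compatibility: M_B·(L₁+L₂)/(3EI) = θ_0, giving M_B = 123.9 kN·m (hogging).

M_B = 123.9 kN·m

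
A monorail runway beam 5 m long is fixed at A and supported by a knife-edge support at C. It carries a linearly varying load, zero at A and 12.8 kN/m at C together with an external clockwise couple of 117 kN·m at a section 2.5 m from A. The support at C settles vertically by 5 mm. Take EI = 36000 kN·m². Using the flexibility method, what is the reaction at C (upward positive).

Release the roller at C. Primary structure: cantilever fixed at A.
Free-end deflection of the primary structure under the applied loading (downward +):
  triangular load, peak 12.8 at the free end: 11w₀L⁴/(120EI) = 733.3/EI
  clockwise couple 117 at a = 2.5: M₀a(2L − a)/(2EI) = 1097/EI
  δ_0 = 1830/EI
Tip deflection under a unit load at C: L³/(3EI) = 41.67/EI.
With EI = 36000 kN·m²: δ_0 = 0.050839 m and δ_{CC} = 0.001157 m/kN.
Compatibility — the beam at C must follow the support down by 0.005 m: δ_0 − R_C·δ_{CC} = 0.005, so R_C = (0.050839 − 0.005)/0.001157 = 39.61 kN.

R_C = 39.61 kN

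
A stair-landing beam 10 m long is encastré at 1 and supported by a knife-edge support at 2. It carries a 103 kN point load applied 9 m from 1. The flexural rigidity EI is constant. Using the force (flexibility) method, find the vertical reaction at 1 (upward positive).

Remove the prop at 2; the released (primary) structure is a cantilever built in at 1.
Deflection at 2 on the released cantilever, summing each load's contribution:
  point load 103 at a = 9: Pa²(3L − a)/(6EI) = 29200/EI
Tip deflection under a unit load at 2: L³/(3EI) = 333.3/EI.
Compatibility at 2: δ_0 − R_2·δ_{22} = 0, so R_2 = 29200/333.3 = 87.6 kN.
Vertical equilibrium: R_1 = ΣP − R_2 = 103 − 87.6 = 15.4 kN.

R_1 = 15.4 kN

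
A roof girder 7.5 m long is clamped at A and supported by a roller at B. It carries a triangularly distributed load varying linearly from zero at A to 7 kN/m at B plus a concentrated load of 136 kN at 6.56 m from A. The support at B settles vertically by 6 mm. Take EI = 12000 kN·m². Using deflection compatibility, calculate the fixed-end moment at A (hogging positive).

Take the reaction at B as the redundant and release it; the primary structure is a cantilever fixed at A.
Downward deflection at the released point B due to the loads:
  triangular load, peak 7 at the free end: 11w₀L⁴/(120EI) = 2030/EI
  point load 136 at a = 6.56: Pa²(3L − a)/(6EI) = 15548/EI
  δ_0 = 17579/EI
Flexibility coefficient — unit upward force at B: δ_{BB} = L³/(3EI) = 140.6/EI.
With EI = 12000 kN·m²: δ_0 = 1.4649 m and δ_{BB} = 0.011719 m/kN.
Compatibility — the beam at B must follow the support down by 0.006 m: δ_0 − R_B·δ_{BB} = 0.006, so R_B = (1.4649 − 0.006)/0.011719 = 124.5 kN.
Moment equilibrium about A: M_A = Σ(load moments about A) − R_B·L = 1023 − 124.5×7.5 = 89.72 kN·m.

M_A = 89.72 kN·m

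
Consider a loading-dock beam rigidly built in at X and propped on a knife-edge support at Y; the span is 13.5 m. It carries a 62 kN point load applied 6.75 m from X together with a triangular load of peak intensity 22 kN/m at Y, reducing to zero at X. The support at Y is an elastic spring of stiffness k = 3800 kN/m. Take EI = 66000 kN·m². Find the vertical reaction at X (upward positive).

Choose R_Y as the redundant. The primary structure is the cantilever fixed at X.
Downward deflection at the released point Y due to the loads:
  point load 62 at a = 6.75: Pa²(3L − a)/(6EI) = 15890/EI
  triangular load, peak 22 at the free end: 11w₀L⁴/(120EI) = 66984/EI
  δ_0 = 82874/EI
Tip deflection under a unit load at Y: L³/(3EI) = 820.1/EI.
With EI = 66000 kN·m²: δ_0 = 1.2557 m and δ_{YY} = 0.012426 m/kN.
Compatibility — the spring shortens by R_Y/k under the reaction it provides: δ_0 − R_Y·δ_{YY} = R_Y/k. With 1/k = 0.000263 m/kN, R_Y = δ_0 / (δ_{YY} + 1/k) = 1.2557 / (0.012426 + 0.000263) = 98.95 kN.
Vertical equilibrium: R_X = ΣP − R_Y = 210.5 − 98.95 = 111.5 kN.

R_X = 111.5 kN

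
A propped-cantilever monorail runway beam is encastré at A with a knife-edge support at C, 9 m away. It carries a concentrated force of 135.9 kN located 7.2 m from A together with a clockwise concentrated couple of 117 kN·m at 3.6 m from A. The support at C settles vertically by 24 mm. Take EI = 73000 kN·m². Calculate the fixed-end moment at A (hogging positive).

M_A = 187 kN·m

Remove the prop at C; the released (primary) structure is a cantilever built in at A.
Free-end deflection of the primary structure under the applied loading (downward +):
  point load 135.9 at a = 7.2: Pa²(3L − a)/(6EI) = 23249/EI
  clockwise couple 117 at a = 3.6: M₀a(2L − a)/(2EI) = 3033/EI
  δ_0 = 26281/EI
Flexibility coefficient — unit upward force at C: δ_{CC} = L³/(3EI) = 243/EI.
With EI = 73000 kN·m²: δ_0 = 0.36002 m and δ_{CC} = 0.003329 m/kN.
Compatibility — the beam at C must follow the support down by 0.024 m: δ_0 − R_C·δ_{CC} = 0.024, so R_C = (0.36002 − 0.024)/0.003329 = 100.9 kN.
Moment equilibrium about A: M_A = Σ(load moments about A) − R_C·L = 1095 − 100.9×9 = 187 kN·m.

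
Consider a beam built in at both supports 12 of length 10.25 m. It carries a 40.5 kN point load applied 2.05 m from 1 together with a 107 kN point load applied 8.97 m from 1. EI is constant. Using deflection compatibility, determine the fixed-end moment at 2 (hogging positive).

Release both end moments; the primary structure is a simply-supported span 12 with redundants M_1 and M_2.
End rotations of the released simple span under the applied load (×1/EI):
  at 1: point load 40.5 at a = 2.05: Pab(L + b)/(6LEI) = 204.2/EI
  at 2: point load 40.5 at a = 2.05: Pab(L + a)/(6LEI) = 136.2/EI
  at 1: point load 107 at a = 8.97: Pab(L + b)/(6LEI) = 230.3/EI
  at 2: point load 107 at a = 8.97: Pab(L + a)/(6LEI) = 383.9/EI
  θ_10 = 434.6/EI,  θ_20 = 520.1/EI
Flexibility coefficients: a unit moment at one end gives L/(3EI) there and L/(6EI) at the far end, so f₁₁ = f₂₂ = 3.417/EI and f₁₂ = f₂₁ = 1.708/EI.
Compatibility — zero rotation at each built-in end:
  3.417 M_1 + 1.708 M_2 = 434.6
  1.708 M_1 + 3.417 M_2 = 520.1
Solving the pair gives M_1 = 68.1 kN·m and M_2 = 118.2 kN·m (hogging).

M_2 = 118.2 kN·m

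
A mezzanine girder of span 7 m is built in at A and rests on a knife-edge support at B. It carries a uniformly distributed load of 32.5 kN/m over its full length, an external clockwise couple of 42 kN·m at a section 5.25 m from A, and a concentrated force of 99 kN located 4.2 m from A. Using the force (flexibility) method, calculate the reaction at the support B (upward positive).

Remove the prop at B; the released (primary) structure is a cantilever built in at A.
Primary-structure tip deflection at B by superposition:
  UDL 32.5: wL⁴/(8EI) = 9754/EI
  clockwise couple 42 at a = 5.25: M₀a(2L − a)/(2EI) = 964.7/EI
  point load 99 at a = 4.2: Pa²(3L − a)/(6EI) = 4890/EI
  δ_0 = 15609/EI
Tip deflection under a unit load at B: L³/(3EI) = 114.3/EI.
The prop prevents deflection at B: R_B = δ_0/δ_{BB} = 15609/114.3 = 136.5 kN.

R_B = 136.5 kN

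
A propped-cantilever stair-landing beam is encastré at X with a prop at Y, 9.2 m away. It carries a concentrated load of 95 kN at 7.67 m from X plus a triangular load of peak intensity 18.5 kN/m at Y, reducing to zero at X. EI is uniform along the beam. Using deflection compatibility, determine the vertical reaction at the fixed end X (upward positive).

R_X = 61.77 kN

Choose R_Y as the redundant. The primary structure is the cantilever fixed at X.
Free-end deflection of the primary structure under the applied loading (downward +):
  point load 95 at a = 7.67: Pa²(3L − a)/(6EI) = 18564/EI
  triangular load, peak 18.5 at the free end: 11w₀L⁴/(120EI) = 12149/EI
  δ_0 = 30713/EI
Flexibility coefficient — unit upward force at Y: δ_{YY} = L³/(3EI) = 259.6/EI.
The prop prevents deflection at Y: R_Y = δ_0/δ_{YY} = 30713/259.6 = 118.3 kN.
Vertical equilibrium: R_X = ΣP − R_Y = 180.1 − 118.3 = 61.77 kN.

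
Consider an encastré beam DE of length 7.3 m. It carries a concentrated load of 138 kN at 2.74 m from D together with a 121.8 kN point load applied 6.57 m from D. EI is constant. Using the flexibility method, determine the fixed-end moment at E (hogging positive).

Take the two fixed-end moments M_D, M_E as redundants; the released structure is the simple span DE.
End rotations of the released simple span under the applied load (×1/EI):
  at D: point load 138 at a = 2.74: Pab(L + b)/(6LEI) = 466.9/EI
  at E: point load 138 at a = 2.74: Pab(L + a)/(6LEI) = 395.2/EI
  at D: point load 121.8 at a = 6.57: Pab(L + b)/(6LEI) = 107.1/EI
  at E: point load 121.8 at a = 6.57: Pab(L + a)/(6LEI) = 185/EI
  θ_D0 = 574/EI,  θ_E0 = 580.2/EI
Flexibility coefficients: a unit moment at one end gives L/(3EI) there and L/(6EI) at the far end, so f₁₁ = f₂₂ = 2.433/EI and f₁₂ = f₂₁ = 1.217/EI.
Compatibility — zero rotation at each built-in end:
  2.433 M_D + 1.217 M_E = 574
  1.217 M_D + 2.433 M_E = 580.2
Solving the pair gives M_D = 155.5 kN·m and M_E = 160.7 kN·m (hogging).

M_E = 160.7 kN·m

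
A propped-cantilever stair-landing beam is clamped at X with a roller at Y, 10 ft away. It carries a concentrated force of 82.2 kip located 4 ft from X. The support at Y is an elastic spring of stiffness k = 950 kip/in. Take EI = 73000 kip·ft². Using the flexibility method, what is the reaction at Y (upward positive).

R_Y = 16.78 kip

Release the roller at Y. Primary structure: cantilever fixed at X.
Primary-structure tip deflection at Y by superposition:
  point load 82.2 at a = 4: Pa²(3L − a)/(6EI) = 5699/EI
Flexibility coefficient — unit upward force at Y: δ_{YY} = L³/(3EI) = 333.3/EI.
With EI = 73000 kip·ft²: δ_0 = 0.078071 ft and δ_{YY} = 0.004566 ft/kip.
Compatibility — the spring shortens by R_Y/k under the reaction it provides: δ_0 − R_Y·δ_{YY} = R_Y/k. With 1/k = 1/(950×12) ft/kip = 0.000088 ft/kip, R_Y = δ_0 / (δ_{YY} + 1/k) = 0.078071 / (0.004566 + 0.000088) = 16.78 kip.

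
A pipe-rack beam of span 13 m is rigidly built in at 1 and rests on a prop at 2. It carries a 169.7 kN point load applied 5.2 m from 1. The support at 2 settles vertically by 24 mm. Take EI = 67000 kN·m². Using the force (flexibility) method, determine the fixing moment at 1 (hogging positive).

M_1 = 452.1 kN·m

Remove the prop at 2; the released (primary) structure is a cantilever built in at 1.
Deflection at 2 on the released cantilever, summing each load's contribution:
  point load 169.7 at a = 5.2: Pa²(3L − a)/(6EI) = 25850/EI
Flexibility coefficient — unit upward force at 2: δ_{22} = L³/(3EI) = 732.3/EI.
With EI = 67000 kN·m²: δ_0 = 0.38582 m and δ_{22} = 0.01093 m/kN.
Compatibility — the beam at 2 must follow the support down by 0.024 m: δ_0 − R_2·δ_{22} = 0.024, so R_2 = (0.38582 − 0.024)/0.01093 = 33.1 kN.
Moment equilibrium about 1: M_1 = Σ(load moments about 1) − R_2·L = 882.4 − 33.1×13 = 452.1 kN·m.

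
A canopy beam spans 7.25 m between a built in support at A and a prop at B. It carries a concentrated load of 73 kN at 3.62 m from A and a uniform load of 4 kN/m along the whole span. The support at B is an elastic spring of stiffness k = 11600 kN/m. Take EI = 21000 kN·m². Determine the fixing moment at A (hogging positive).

M_A = 129 kN·m

Release the roller at B. Primary structure: cantilever fixed at A.
Primary-structure tip deflection at B by superposition:
  point load 73 at a = 3.62: Pa²(3L − a)/(6EI) = 2891/EI
  UDL 4: wL⁴/(8EI) = 1381/EI
  δ_0 = 4272/EI
Tip deflection under a unit load at B: L³/(3EI) = 127/EI.
With EI = 21000 kN·m²: δ_0 = 0.20343 m and δ_{BB} = 0.006049 m/kN.
Compatibility — the spring shortens by R_B/k under the reaction it provides: δ_0 − R_B·δ_{BB} = R_B/k. With 1/k = 0.000086 m/kN, R_B = δ_0 / (δ_{BB} + 1/k) = 0.20343 / (0.006049 + 0.000086) = 33.16 kN.
Moment equilibrium about A: M_A = Σ(load moments about A) − R_B·L = 369.4 − 33.16×7.25 = 129 kN·m.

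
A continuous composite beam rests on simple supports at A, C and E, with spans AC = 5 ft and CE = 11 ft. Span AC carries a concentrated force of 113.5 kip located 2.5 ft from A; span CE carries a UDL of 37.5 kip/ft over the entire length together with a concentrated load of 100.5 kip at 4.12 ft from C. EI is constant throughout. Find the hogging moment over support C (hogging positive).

Take M_C as the redundant. Released structure: two simple spans AC and CE with a hinge at C.
End slopes at the hinge C, treating each span as simply supported:
  span AC: point load 113.5 at a = 2.5: Pab(L + a)/(6LEI) = 177.3/EI
  span CE: UDL 37.5: wL³/(24EI) = 2080/EI
  span CE: point load 100.5 at a = 4.12: Pab(L + b)/(6LEI) = 771.7/EI
  relative rotation θ_0 = (177.3 + 2851)/EI = 3029/EI
A unit hogging moment at C produces rotation L₁/(3EI) + L₂/(3EI) = 5.333/EI.
Compatibility: M_C·(L₁+L₂)/(3EI) = θ_0, giving M_C = 567.9 kip·ft (hogging).

M_C = 567.9 kip·ft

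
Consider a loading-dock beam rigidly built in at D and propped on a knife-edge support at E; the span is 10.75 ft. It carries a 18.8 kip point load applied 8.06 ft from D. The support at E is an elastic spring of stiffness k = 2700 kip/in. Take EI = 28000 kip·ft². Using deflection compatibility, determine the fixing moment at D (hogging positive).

Take the reaction at E as the redundant and release it; the primary structure is a cantilever fixed at D.
Primary-structure tip deflection at E by superposition:
  point load 18.8 at a = 8.06: Pa²(3L − a)/(6EI) = 4924/EI
Tip deflection under a unit load at E: L³/(3EI) = 414.1/EI.
With EI = 28000 kip·ft²: δ_0 = 0.17585 ft and δ_{EE} = 0.014789 ft/kip.
Compatibility — the spring shortens by R_E/k under the reaction it provides: δ_0 − R_E·δ_{EE} = R_E/k. With 1/k = 1/(2700×12) ft/kip = 0.000031 ft/kip, R_E = δ_0 / (δ_{EE} + 1/k) = 0.17585 / (0.014789 + 0.000031) = 11.87 kip.
Moment equilibrium about D: M_D = Σ(load moments about D) − R_E·L = 151.5 − 11.87×10.75 = 23.97 kip·ft.

M_D = 23.97 kip·ft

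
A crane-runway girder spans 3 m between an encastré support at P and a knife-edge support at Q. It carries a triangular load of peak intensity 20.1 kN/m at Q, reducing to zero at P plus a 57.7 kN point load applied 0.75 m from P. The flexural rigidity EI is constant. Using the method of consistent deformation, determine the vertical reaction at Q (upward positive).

Release the roller at Q. Primary structure: cantilever fixed at P.
Free-end deflection of the primary structure under the applied loading (downward +):
  triangular load, peak 20.1 at the free end: 11w₀L⁴/(120EI) = 149.2/EI
  point load 57.7 at a = 0.75: Pa²(3L − a)/(6EI) = 44.63/EI
  δ_0 = 193.9/EI
Tip deflection under a unit load at Q: L³/(3EI) = 9/EI.
Compatibility at Q: δ_0 − R_Q·δ_{QQ} = 0, so R_Q = 193.9/9 = 21.54 kN.

R_Q = 21.54 kN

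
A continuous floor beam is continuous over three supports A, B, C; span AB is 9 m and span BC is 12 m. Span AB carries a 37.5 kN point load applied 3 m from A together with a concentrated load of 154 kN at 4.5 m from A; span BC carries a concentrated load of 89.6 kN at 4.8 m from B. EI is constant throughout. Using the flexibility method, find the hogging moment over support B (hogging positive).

M_B = 250.8 kN·m

Take M_B as the redundant. Released structure: two simple spans AB and BC with a hinge at B.
Discontinuity in slope at B on the released structure — sum the simple-span end rotations:
  span AB: point load 37.5 at a = 3: Pab(L + a)/(6LEI) = 150/EI
  span AB: point load 154 at a = 4.5: Pab(L + a)/(6LEI) = 779.6/EI
  span BC: point load 89.6 at a = 4.8: Pab(L + b)/(6LEI) = 825.8/EI
  relative rotation θ_0 = (929.6 + 825.8)/EI = 1755/EI
A unit hogging moment at B produces rotation L₁/(3EI) + L₂/(3EI) = 7/EI.
Slope continuity at B: θ_0 = M_B·7/EI, so M_B = 1755/7 = 250.8 kN·m (hogging).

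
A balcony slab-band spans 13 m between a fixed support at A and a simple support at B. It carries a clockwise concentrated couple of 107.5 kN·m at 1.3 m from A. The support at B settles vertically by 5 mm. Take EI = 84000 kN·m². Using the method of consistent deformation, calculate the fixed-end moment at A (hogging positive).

M_A = 84.32 kN·m

Remove the prop at B; the released (primary) structure is a cantilever built in at A.
Free-end deflection of the primary structure under the applied loading (downward +):
  clockwise couple 107.5 at a = 1.3: M₀a(2L − a)/(2EI) = 1726/EI
Tip deflection under a unit load at B: L³/(3EI) = 732.3/EI.
With EI = 84000 kN·m²: δ_0 = 0.020547 m and δ_{BB} = 0.008718 m/kN.
Compatibility — the beam at B must follow the support down by 0.005 m: δ_0 − R_B·δ_{BB} = 0.005, so R_B = (0.020547 − 0.005)/0.008718 = 1.783 kN.
Moment equilibrium about A: M_A = Σ(load moments about A) − R_B·L = 107.5 − 1.783×13 = 84.32 kN·m.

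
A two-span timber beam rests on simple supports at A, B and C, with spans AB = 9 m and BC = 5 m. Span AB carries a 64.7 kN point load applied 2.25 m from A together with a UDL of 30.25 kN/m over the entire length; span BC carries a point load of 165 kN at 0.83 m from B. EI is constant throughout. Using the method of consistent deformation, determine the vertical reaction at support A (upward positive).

R_A = 153.7 kN

Take M_B as the redundant. Released structure: two simple spans AB and BC with a hinge at B.
Rotations at B on the released spans (each span's end-slope, ×1/EI):
  span AB: point load 64.7 at a = 2.25: Pab(L + a)/(6LEI) = 204.7/EI
  span AB: UDL 30.25: wL³/(24EI) = 918.8/EI
  span BC: point load 165 at a = 0.83: Pab(L + b)/(6LEI) = 174.6/EI
  relative rotation θ_0 = (1124 + 174.6)/EI = 1298/EI
A unit hogging moment at B produces rotation L₁/(3EI) + L₂/(3EI) = 4.667/EI.
Slope continuity at B: θ_0 = M_B·4.667/EI, so M_B = 1298/4.667 = 278.2 kN·m (hogging).
Span AB, ΣM about A with M_B applied at B: R_B^{AB}·9 = 1371 + 278.2, so R_B^{AB} = 183.2 kN and R_A = 336.9 − 183.2 = 153.7 kN.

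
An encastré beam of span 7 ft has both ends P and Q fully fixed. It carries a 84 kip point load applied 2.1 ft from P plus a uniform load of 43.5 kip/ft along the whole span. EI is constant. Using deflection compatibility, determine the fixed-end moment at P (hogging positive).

M_P = 264.1 kip·ft

Take the two fixed-end moments M_P, M_Q as redundants; the released structure is the simple span PQ.
Simple-span end rotations at P and Q under the given loads:
  at P: point load 84 at a = 2.1: Pab(L + b)/(6LEI) = 244.9/EI
  at Q: point load 84 at a = 2.1: Pab(L + a)/(6LEI) = 187.3/EI
  at P: UDL 43.5: wL³/(24EI) = 621.7/EI
  at Q: UDL 43.5: wL³/(24EI) = 621.7/EI
  θ_P0 = 866.6/EI,  θ_Q0 = 809/EI
Flexibility coefficients: a unit moment at one end gives L/(3EI) there and L/(6EI) at the far end, so f₁₁ = f₂₂ = 2.333/EI and f₁₂ = f₂₁ = 1.167/EI.
Compatibility — zero rotation at each built-in end:
  2.333 M_P + 1.167 M_Q = 866.6
  1.167 M_P + 2.333 M_Q = 809
Solving the pair gives M_P = 264.1 kip·ft and M_Q = 214.7 kip·ft (hogging).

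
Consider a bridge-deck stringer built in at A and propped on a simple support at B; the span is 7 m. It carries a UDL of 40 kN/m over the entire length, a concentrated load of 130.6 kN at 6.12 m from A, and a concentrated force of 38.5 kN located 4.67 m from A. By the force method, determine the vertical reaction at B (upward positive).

Choose R_B as the redundant. The primary structure is the cantilever fixed at A.
Deflection at B on the released cantilever, summing each load's contribution:
  UDL 40: wL⁴/(8EI) = 12005/EI
  point load 130.6 at a = 6.12: Pa²(3L − a)/(6EI) = 12131/EI
  point load 38.5 at a = 4.67: Pa²(3L − a)/(6EI) = 2285/EI
  δ_0 = 26421/EI
Tip deflection under a unit load at B: L³/(3EI) = 114.3/EI.
The prop prevents deflection at B: R_B = δ_0/δ_{BB} = 26421/114.3 = 231.1 kN.

R_B = 231.1 kN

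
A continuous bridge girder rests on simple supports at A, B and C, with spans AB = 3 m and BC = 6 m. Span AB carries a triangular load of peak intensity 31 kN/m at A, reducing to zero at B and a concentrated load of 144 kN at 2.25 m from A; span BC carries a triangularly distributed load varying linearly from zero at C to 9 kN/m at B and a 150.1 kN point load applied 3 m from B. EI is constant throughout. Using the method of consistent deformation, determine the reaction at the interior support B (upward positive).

Take M_B as the redundant. Released structure: two simple spans AB and BC with a hinge at B.
Rotations at B on the released spans (each span's end-slope, ×1/EI):
  span AB: triangular load, peak 31: 7w₀L³/(360EI) = 16.27/EI
  span AB: point load 144 at a = 2.25: Pab(L + a)/(6LEI) = 70.88/EI
  span BC: triangular load, peak 9: w₀L³/(45EI) = 43.2/EI
  span BC: point load 150.1 at a = 3: Pab(L + b)/(6LEI) = 337.7/EI
  relative rotation θ_0 = (87.15 + 380.9)/EI = 468.1/EI
A unit hogging moment at B produces rotation L₁/(3EI) + L₂/(3EI) = 3/EI.
Compatibility: M_B·(L₁+L₂)/(3EI) = θ_0, giving M_B = 156 kN·m (hogging).
Span AB, ΣM about A with M_B applied at B: R_B^{AB}·3 = 370.5 + 156, so R_B^{AB} = 175.5 kN and R_A = 190.5 − 175.5 = 14.99 kN.
Span BC, ΣM about C: R_B^{BC}·6 = 558.3 + 156, so R_B^{BC} = 119.1 kN and R_C = 177.1 − 119.1 = 58.05 kN.
R_B = 175.5 + 119.1 = 294.6 kN.

R_B = 294.6 kN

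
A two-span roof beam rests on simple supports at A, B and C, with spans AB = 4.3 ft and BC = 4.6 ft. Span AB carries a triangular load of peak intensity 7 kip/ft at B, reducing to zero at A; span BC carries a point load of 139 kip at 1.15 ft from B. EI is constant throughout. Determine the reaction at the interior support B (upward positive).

R_B = 140.6 kip

Release continuity at B by inserting a hinge; the redundant is the internal moment M_B. The primary structure is two simply-supported spans AB and BC.
Rotations at B on the released spans (each span's end-slope, ×1/EI):
  span AB: triangular load, peak 7: w₀L³/(45EI) = 12.37/EI
  span BC: point load 139 at a = 1.15: Pab(L + b)/(6LEI) = 160.8/EI
  relative rotation θ_0 = (12.37 + 160.8)/EI = 173.2/EI
A unit hogging moment at B produces rotation L₁/(3EI) + L₂/(3EI) = 2.967/EI.
Compatibility: M_B·(L₁+L₂)/(3EI) = θ_0, giving M_B = 58.39 kip·ft (hogging).
Span AB, ΣM about A with M_B applied at B: R_B^{AB}·4.3 = 43.14 + 58.39, so R_B^{AB} = 23.61 kip and R_A = 15.05 − 23.61 = -8.562 kip.
Span BC, ΣM about C: R_B^{BC}·4.6 = 479.6 + 58.39, so R_B^{BC} = 116.9 kip and R_C = 139 − 116.9 = 22.06 kip.
R_B = 23.61 + 116.9 = 140.6 kip.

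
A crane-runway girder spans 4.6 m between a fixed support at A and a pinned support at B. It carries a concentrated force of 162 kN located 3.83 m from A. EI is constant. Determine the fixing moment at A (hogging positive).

Choose R_B as the redundant. The primary structure is the cantilever fixed at A.
Downward deflection at the released point B due to the loads:
  point load 162 at a = 3.83: Pa²(3L − a)/(6EI) = 3949/EI
Tip deflection under a unit load at B: L³/(3EI) = 32.45/EI.
Compatibility at B: δ_0 − R_B·δ_{BB} = 0, so R_B = 3949/32.45 = 121.7 kN.
Moment equilibrium about A: M_A = Σ(load moments about A) − R_B·L = 620.5 − 121.7×4.6 = 60.62 kN·m.

M_A = 60.62 kN·m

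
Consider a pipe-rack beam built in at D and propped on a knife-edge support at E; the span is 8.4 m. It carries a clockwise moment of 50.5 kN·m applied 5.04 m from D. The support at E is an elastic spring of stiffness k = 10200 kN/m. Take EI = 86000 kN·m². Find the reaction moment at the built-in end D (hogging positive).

Remove the prop at E; the released (primary) structure is a cantilever built in at D.
Free-end deflection of the primary structure under the applied loading (downward +):
  clockwise couple 50.5 at a = 5.04: M₀a(2L − a)/(2EI) = 1497/EI
Tip deflection under a unit load at E: L³/(3EI) = 197.6/EI.
With EI = 86000 kN·m²: δ_0 = 0.017402 m and δ_{EE} = 0.002297 m/kN.
Compatibility — the spring shortens by R_E/k under the reaction it provides: δ_0 − R_E·δ_{EE} = R_E/k. With 1/k = 0.000098 m/kN, R_E = δ_0 / (δ_{EE} + 1/k) = 0.017402 / (0.002297 + 0.000098) = 7.265 kN.
Moment equilibrium about D: M_D = Σ(load moments about D) − R_E·L = 50.5 − 7.265×8.4 = -10.53 kN·m.

M_D = -10.53 kN·m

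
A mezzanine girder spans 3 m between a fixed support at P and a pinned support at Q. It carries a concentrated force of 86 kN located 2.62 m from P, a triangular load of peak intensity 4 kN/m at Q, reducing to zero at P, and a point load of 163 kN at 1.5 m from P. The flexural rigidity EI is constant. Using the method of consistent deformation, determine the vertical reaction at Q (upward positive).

R_Q = 124 kN

Choose R_Q as the redundant. The primary structure is the cantilever fixed at P.
Downward deflection at the released point Q due to the loads:
  point load 86 at a = 2.62: Pa²(3L − a)/(6EI) = 627.7/EI
  triangular load, peak 4 at the free end: 11w₀L⁴/(120EI) = 29.7/EI
  point load 163 at a = 1.5: Pa²(3L − a)/(6EI) = 458.4/EI
  δ_0 = 1116/EI
Flexibility coefficient — unit upward force at Q: δ_{QQ} = L³/(3EI) = 9/EI.
The prop prevents deflection at Q: R_Q = δ_0/δ_{QQ} = 1116/9 = 124 kN.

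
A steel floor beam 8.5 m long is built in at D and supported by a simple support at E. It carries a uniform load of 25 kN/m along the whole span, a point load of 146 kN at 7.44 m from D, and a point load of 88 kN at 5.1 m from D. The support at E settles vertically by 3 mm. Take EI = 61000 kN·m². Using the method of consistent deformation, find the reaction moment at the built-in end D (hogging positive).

M_D = 435.2 kN·m

Choose R_E as the redundant. The primary structure is the cantilever fixed at D.
Deflection at E on the released cantilever, summing each load's contribution:
  UDL 25: wL⁴/(8EI) = 16313/EI
  point load 146 at a = 7.44: Pa²(3L − a)/(6EI) = 24326/EI
  point load 88 at a = 5.1: Pa²(3L − a)/(6EI) = 7782/EI
  δ_0 = 48421/EI
Tip deflection under a unit load at E: L³/(3EI) = 204.7/EI.
With EI = 61000 kN·m²: δ_0 = 0.79378 m and δ_{EE} = 0.003356 m/kN.
Compatibility — the beam at E must follow the support down by 0.003 m: δ_0 − R_E·δ_{EE} = 0.003, so R_E = (0.79378 − 0.003)/0.003356 = 235.6 kN.
Moment equilibrium about D: M_D = Σ(load moments about D) − R_E·L = 2438 − 235.6×8.5 = 435.2 kN·m.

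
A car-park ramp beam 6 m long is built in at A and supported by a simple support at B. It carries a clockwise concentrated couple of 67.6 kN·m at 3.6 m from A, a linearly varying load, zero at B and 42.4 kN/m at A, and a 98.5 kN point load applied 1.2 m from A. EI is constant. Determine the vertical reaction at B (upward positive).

R_B = 45.15 kN

Release the roller at B. Primary structure: cantilever fixed at A.
Downward deflection at the released point B due to the loads:
  clockwise couple 67.6 at a = 3.6: M₀a(2L − a)/(2EI) = 1022/EI
  triangular load, peak 42.4 at the fixed end: w₀L⁴/(30EI) = 1832/EI
  point load 98.5 at a = 1.2: Pa²(3L − a)/(6EI) = 397.2/EI
  δ_0 = 3251/EI
Flexibility coefficient — unit upward force at B: δ_{BB} = L³/(3EI) = 72/EI.
Compatibility at B: δ_0 − R_B·δ_{BB} = 0, so R_B = 3251/72 = 45.15 kN.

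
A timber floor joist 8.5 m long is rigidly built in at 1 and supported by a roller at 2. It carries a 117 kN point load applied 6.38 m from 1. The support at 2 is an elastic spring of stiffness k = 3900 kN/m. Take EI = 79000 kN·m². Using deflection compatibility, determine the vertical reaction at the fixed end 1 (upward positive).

Release the roller at 2. Primary structure: cantilever fixed at 1.
Primary-structure tip deflection at 2 by superposition:
  point load 117 at a = 6.38: Pa²(3L − a)/(6EI) = 15176/EI
Flexibility coefficient — unit upward force at 2: δ_{22} = L³/(3EI) = 204.7/EI.
With EI = 79000 kN·m²: δ_0 = 0.1921 m and δ_{22} = 0.002591 m/kN.
Compatibility — the spring shortens by R_2/k under the reaction it provides: δ_0 − R_2·δ_{22} = R_2/k. With 1/k = 0.000256 m/kN, R_2 = δ_0 / (δ_{22} + 1/k) = 0.1921 / (0.002591 + 0.000256) = 67.46 kN.
Vertical equilibrium: R_1 = ΣP − R_2 = 117 − 67.46 = 49.54 kN.

R_1 = 49.54 kN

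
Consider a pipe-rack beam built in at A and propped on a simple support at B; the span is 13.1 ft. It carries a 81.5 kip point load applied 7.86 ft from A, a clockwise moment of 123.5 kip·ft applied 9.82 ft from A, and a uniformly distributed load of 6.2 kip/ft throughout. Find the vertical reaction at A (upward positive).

Release the roller at B. Primary structure: cantilever fixed at A.
Primary-structure tip deflection at B by superposition:
  point load 81.5 at a = 7.86: Pa²(3L − a)/(6EI) = 26384/EI
  clockwise couple 123.5 at a = 9.82: M₀a(2L − a)/(2EI) = 9933/EI
  UDL 6.2: wL⁴/(8EI) = 22824/EI
  δ_0 = 59140/EI
Tip deflection under a unit load at B: L³/(3EI) = 749.4/EI.
The prop prevents deflection at B: R_B = δ_0/δ_{BB} = 59140/749.4 = 78.92 kip.
Vertical equilibrium: R_A = ΣP − R_B = 162.7 − 78.92 = 83.8 kip.

R_A = 83.8 kip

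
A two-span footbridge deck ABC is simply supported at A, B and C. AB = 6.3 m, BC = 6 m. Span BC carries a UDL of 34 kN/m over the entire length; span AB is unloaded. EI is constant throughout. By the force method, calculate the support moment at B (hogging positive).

M_B = 74.63 kN·m

Release continuity at B by inserting a hinge; the redundant is the internal moment M_B. The primary structure is two simply-supported spans AB and BC.
End slopes at the hinge B, treating each span as simply supported:
  span BC: UDL 34: wL³/(24EI) = 306/EI
  relative rotation θ_0 = (0 + 306)/EI = 306/EI
A unit hogging moment at B produces rotation L₁/(3EI) + L₂/(3EI) = 4.1/EI.
Slope continuity at B: θ_0 = M_B·4.1/EI, so M_B = 306/4.1 = 74.63 kN·m (hogging).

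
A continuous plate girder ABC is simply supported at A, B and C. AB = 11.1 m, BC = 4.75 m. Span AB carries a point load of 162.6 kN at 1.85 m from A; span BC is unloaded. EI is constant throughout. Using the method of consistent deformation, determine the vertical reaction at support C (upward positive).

R_C = -21.56 kN

Insert a hinge at B; M_B is the redundant, and each span becomes simply supported.
End slopes at the hinge B, treating each span as simply supported:
  span AB: point load 162.6 at a = 1.85: Pab(L + a)/(6LEI) = 541/EI
  relative rotation θ_0 = (541 + 0)/EI = 541/EI
A unit hogging moment at B produces rotation L₁/(3EI) + L₂/(3EI) = 5.283/EI.
Compatibility: M_B·(L₁+L₂)/(3EI) = θ_0, giving M_B = 102.4 kN·m (hogging).
Span BC, ΣM about C: R_B^{BC}·4.75 = 0 + 102.4, so R_B^{BC} = 21.56 kN and R_C = 0 − 21.56 = -21.56 kN.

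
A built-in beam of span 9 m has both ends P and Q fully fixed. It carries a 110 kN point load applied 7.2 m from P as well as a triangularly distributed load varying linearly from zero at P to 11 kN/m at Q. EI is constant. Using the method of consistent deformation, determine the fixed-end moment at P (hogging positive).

Take the two fixed-end moments M_P, M_Q as redundants; the released structure is the simple span PQ.
End rotations of the released simple span under the applied load (×1/EI):
  at P: point load 110 at a = 7.2: Pab(L + b)/(6LEI) = 285.1/EI
  at Q: point load 110 at a = 7.2: Pab(L + a)/(6LEI) = 427.7/EI
  at P: triangular load, peak 11: 7w₀L³/(360EI) = 155.9/EI
  at Q: triangular load, peak 11: w₀L³/(45EI) = 178.2/EI
  θ_P0 = 441/EI,  θ_Q0 = 605.9/EI
Flexibility coefficients: a unit moment at one end gives L/(3EI) there and L/(6EI) at the far end, so f₁₁ = f₂₂ = 3/EI and f₁₂ = f₂₁ = 1.5/EI.
Compatibility — zero rotation at each built-in end:
  3 M_P + 1.5 M_Q = 441
  1.5 M_P + 3 M_Q = 605.9
Solving the pair gives M_P = 61.38 kN·m and M_Q = 171.3 kN·m (hogging).

M_P = 61.38 kN·m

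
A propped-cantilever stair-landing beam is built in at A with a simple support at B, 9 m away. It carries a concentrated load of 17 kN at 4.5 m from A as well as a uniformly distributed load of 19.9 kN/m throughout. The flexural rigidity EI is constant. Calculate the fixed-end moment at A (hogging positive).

Choose R_B as the redundant. The primary structure is the cantilever fixed at A.
Free-end deflection of the primary structure under the applied loading (downward +):
  point load 17 at a = 4.5: Pa²(3L − a)/(6EI) = 1291/EI
  UDL 19.9: wL⁴/(8EI) = 16320/EI
  δ_0 = 17611/EI
Flexibility coefficient — unit upward force at B: δ_{BB} = L³/(3EI) = 243/EI.
Compatibility at B: δ_0 − R_B·δ_{BB} = 0, so R_B = 17611/243 = 72.47 kN.
Moment equilibrium about A: M_A = Σ(load moments about A) − R_B·L = 882.5 − 72.47×9 = 230.2 kN·m.

M_A = 230.2 kN·m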